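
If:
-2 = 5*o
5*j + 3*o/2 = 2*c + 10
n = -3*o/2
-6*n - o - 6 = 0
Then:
No Solution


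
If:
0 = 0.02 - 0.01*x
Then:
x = 2.00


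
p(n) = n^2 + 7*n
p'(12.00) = 31.00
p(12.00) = 228.00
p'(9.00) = 25.00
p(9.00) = 144.00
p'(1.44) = 9.88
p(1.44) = 12.15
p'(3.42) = 13.84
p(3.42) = 35.64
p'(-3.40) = 0.20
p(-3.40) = -12.24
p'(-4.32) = -1.64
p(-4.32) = -11.58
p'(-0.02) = 6.96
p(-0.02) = -0.14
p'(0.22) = 7.44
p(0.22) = 1.59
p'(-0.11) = 6.78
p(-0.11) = -0.76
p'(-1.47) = 4.06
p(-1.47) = -8.13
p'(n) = 2*n + 7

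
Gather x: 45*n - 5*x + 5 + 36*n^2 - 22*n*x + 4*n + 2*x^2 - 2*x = 36*n^2 + 49*n + 2*x^2 + x*(-22*n - 7) + 5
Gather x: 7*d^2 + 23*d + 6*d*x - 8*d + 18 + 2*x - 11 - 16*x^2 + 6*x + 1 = 7*d^2 + 15*d - 16*x^2 + x*(6*d + 8) + 8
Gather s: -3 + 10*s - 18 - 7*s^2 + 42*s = -7*s^2 + 52*s - 21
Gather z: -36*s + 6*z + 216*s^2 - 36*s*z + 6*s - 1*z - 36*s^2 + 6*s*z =180*s^2 - 30*s + z*(5 - 30*s)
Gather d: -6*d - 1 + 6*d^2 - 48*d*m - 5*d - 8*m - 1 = 6*d^2 + d*(-48*m - 11) - 8*m - 2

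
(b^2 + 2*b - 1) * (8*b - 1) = 8*b^3 + 15*b^2 - 10*b + 1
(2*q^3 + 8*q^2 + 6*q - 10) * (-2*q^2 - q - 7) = -4*q^5 - 18*q^4 - 34*q^3 - 42*q^2 - 32*q + 70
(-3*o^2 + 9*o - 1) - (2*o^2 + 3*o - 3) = -5*o^2 + 6*o + 2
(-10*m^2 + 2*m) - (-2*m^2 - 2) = -8*m^2 + 2*m + 2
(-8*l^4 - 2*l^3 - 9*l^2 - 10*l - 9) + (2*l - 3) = -8*l^4 - 2*l^3 - 9*l^2 - 8*l - 12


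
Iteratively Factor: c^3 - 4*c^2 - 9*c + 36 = (c - 3)*(c^2 - c - 12) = (c - 3)*(c + 3)*(c - 4)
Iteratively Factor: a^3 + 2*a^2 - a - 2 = (a - 1)*(a^2 + 3*a + 2) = (a - 1)*(a + 1)*(a + 2)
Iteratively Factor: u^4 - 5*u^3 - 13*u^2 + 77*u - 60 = (u + 4)*(u^3 - 9*u^2 + 23*u - 15) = (u - 1)*(u + 4)*(u^2 - 8*u + 15) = (u - 3)*(u - 1)*(u + 4)*(u - 5)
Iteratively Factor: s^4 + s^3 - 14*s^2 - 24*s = (s + 3)*(s^3 - 2*s^2 - 8*s) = (s + 2)*(s + 3)*(s^2 - 4*s) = (s - 4)*(s + 2)*(s + 3)*(s)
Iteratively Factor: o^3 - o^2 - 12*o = (o)*(o^2 - o - 12) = o*(o + 3)*(o - 4)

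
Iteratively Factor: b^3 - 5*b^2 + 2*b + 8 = (b + 1)*(b^2 - 6*b + 8) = (b - 4)*(b + 1)*(b - 2)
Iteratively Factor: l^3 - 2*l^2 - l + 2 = (l - 1)*(l^2 - l - 2) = (l - 1)*(l + 1)*(l - 2)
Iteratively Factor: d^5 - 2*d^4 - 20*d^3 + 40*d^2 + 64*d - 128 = (d - 4)*(d^4 + 2*d^3 - 12*d^2 - 8*d + 32) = (d - 4)*(d + 4)*(d^3 - 2*d^2 - 4*d + 8) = (d - 4)*(d - 2)*(d + 4)*(d^2 - 4) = (d - 4)*(d - 2)*(d + 2)*(d + 4)*(d - 2)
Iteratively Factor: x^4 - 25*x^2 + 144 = (x - 3)*(x^3 + 3*x^2 - 16*x - 48) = (x - 3)*(x + 3)*(x^2 - 16) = (x - 3)*(x + 3)*(x + 4)*(x - 4)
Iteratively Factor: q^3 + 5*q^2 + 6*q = (q + 3)*(q^2 + 2*q) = q*(q + 3)*(q + 2)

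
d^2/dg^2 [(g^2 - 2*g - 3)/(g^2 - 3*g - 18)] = 2*(g^3 + 45*g^2 - 81*g + 351)/(g^6 - 9*g^5 - 27*g^4 + 297*g^3 + 486*g^2 - 2916*g - 5832)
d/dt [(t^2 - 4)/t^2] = 8/t^3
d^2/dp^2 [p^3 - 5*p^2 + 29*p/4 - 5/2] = 6*p - 10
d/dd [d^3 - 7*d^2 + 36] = d*(3*d - 14)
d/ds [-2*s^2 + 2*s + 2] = 2 - 4*s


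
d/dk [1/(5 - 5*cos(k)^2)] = -2*cos(k)/(5*sin(k)^3)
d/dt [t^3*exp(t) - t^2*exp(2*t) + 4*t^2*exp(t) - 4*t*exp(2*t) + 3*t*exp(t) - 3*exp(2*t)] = (t^3 - 2*t^2*exp(t) + 7*t^2 - 10*t*exp(t) + 11*t - 10*exp(t) + 3)*exp(t)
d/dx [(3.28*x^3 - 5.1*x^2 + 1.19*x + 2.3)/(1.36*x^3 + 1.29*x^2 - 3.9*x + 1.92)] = (1.77635683940025e-15*x^5 + 11.1672*x^4 - 28.8208*x^3 + 27.8637*x^2 - 25.518*x + 11.2548)/(1.8496*x^6 + 3.5088*x^5 - 8.9439*x^4 - 4.8396*x^3 + 20.1636*x^2 - 14.976*x + 3.6864)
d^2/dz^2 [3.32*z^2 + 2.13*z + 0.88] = 6.64000000000000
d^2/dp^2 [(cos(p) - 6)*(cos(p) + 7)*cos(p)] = 165*cos(p)/4 - 2*cos(2*p) - 9*cos(3*p)/4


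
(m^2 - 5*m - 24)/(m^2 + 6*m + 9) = (m - 8)/(m + 3)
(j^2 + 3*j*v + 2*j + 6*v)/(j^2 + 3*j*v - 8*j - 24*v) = (j + 2)/(j - 8)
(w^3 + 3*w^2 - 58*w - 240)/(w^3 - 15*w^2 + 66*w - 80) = (w^2 + 11*w + 30)/(w^2 - 7*w + 10)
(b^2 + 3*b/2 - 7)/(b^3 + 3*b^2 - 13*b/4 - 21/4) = 2*(b - 2)/(2*b^2 - b - 3)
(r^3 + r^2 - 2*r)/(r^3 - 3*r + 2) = r/(r - 1)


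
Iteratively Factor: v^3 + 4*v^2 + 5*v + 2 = (v + 2)*(v^2 + 2*v + 1) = (v + 1)*(v + 2)*(v + 1)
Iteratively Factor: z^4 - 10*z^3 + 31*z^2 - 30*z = (z - 2)*(z^3 - 8*z^2 + 15*z) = z*(z - 2)*(z^2 - 8*z + 15) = z*(z - 3)*(z - 2)*(z - 5)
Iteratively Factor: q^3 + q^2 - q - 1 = (q + 1)*(q^2 - 1) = (q - 1)*(q + 1)*(q + 1)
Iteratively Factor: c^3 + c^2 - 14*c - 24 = (c - 4)*(c^2 + 5*c + 6) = (c - 4)*(c + 3)*(c + 2)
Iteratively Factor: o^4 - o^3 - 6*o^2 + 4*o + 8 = (o + 2)*(o^3 - 3*o^2 + 4) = (o - 2)*(o + 2)*(o^2 - o - 2) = (o - 2)*(o + 1)*(o + 2)*(o - 2)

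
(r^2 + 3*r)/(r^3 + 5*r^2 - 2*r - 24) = r/(r^2 + 2*r - 8)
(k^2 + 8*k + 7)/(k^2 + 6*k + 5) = (k + 7)/(k + 5)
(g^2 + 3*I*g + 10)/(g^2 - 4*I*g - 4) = (g + 5*I)/(g - 2*I)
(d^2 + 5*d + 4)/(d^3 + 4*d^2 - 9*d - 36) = (d + 1)/(d^2 - 9)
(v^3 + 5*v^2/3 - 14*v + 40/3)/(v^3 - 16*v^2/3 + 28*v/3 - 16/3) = (v + 5)/(v - 2)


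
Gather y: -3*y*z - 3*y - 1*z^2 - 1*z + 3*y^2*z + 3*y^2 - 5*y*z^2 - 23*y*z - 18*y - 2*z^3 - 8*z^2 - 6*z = y^2*(3*z + 3) + y*(-5*z^2 - 26*z - 21) - 2*z^3 - 9*z^2 - 7*z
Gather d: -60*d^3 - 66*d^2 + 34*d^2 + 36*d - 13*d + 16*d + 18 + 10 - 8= -60*d^3 - 32*d^2 + 39*d + 20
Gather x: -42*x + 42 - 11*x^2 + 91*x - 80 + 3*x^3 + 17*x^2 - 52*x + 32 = 3*x^3 + 6*x^2 - 3*x - 6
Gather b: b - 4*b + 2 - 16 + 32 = 18 - 3*b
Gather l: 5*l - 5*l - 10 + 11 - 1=0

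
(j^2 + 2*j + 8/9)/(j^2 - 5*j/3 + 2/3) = (9*j^2 + 18*j + 8)/(3*(3*j^2 - 5*j + 2))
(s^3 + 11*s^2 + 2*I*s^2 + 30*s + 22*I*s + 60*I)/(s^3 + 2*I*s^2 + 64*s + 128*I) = (s^2 + 11*s + 30)/(s^2 + 64)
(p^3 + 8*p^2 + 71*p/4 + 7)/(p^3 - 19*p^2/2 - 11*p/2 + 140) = (p^2 + 9*p/2 + 2)/(p^2 - 13*p + 40)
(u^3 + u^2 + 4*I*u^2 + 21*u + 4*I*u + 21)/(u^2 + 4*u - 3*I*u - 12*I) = (u^2 + u*(1 + 7*I) + 7*I)/(u + 4)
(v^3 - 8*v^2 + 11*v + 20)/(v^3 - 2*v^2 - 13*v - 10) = (v - 4)/(v + 2)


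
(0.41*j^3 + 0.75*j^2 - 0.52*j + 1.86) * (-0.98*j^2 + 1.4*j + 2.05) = -0.4018*j^5 - 0.161*j^4 + 2.4001*j^3 - 1.0133*j^2 + 1.538*j + 3.813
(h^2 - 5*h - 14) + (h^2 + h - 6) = 2*h^2 - 4*h - 20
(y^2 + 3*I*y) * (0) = 0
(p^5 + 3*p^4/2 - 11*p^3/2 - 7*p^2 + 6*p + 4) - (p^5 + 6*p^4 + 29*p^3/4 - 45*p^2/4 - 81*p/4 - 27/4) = -9*p^4/2 - 51*p^3/4 + 17*p^2/4 + 105*p/4 + 43/4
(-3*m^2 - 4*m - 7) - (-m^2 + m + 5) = -2*m^2 - 5*m - 12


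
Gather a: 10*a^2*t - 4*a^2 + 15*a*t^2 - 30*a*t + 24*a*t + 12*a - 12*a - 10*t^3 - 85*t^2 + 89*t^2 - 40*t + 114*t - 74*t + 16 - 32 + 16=a^2*(10*t - 4) + a*(15*t^2 - 6*t) - 10*t^3 + 4*t^2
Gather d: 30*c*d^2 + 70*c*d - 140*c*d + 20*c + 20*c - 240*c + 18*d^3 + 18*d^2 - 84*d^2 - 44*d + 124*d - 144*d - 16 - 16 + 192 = -200*c + 18*d^3 + d^2*(30*c - 66) + d*(-70*c - 64) + 160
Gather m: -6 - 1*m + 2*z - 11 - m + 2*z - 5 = -2*m + 4*z - 22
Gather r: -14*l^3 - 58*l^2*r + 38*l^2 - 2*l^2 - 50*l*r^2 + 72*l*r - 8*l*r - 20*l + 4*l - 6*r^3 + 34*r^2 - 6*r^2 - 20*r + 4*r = -14*l^3 + 36*l^2 - 16*l - 6*r^3 + r^2*(28 - 50*l) + r*(-58*l^2 + 64*l - 16)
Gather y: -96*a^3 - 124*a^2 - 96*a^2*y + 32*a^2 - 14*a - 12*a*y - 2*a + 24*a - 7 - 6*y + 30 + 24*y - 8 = -96*a^3 - 92*a^2 + 8*a + y*(-96*a^2 - 12*a + 18) + 15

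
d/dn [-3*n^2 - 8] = -6*n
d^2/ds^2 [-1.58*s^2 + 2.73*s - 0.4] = -3.16000000000000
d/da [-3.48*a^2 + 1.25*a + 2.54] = 1.25 - 6.96*a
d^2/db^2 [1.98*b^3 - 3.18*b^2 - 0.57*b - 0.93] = 11.88*b - 6.36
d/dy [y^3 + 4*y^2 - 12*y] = 3*y^2 + 8*y - 12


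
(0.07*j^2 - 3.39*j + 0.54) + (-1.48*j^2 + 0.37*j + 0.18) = -1.41*j^2 - 3.02*j + 0.72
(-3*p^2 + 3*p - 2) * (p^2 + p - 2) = -3*p^4 + 7*p^2 - 8*p + 4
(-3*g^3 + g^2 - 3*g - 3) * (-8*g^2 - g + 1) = 24*g^5 - 5*g^4 + 20*g^3 + 28*g^2 - 3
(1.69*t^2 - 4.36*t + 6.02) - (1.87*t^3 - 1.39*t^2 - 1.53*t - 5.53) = -1.87*t^3 + 3.08*t^2 - 2.83*t + 11.55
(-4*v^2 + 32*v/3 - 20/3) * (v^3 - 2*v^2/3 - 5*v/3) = -4*v^5 + 40*v^4/3 - 64*v^3/9 - 40*v^2/3 + 100*v/9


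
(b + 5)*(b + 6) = b^2 + 11*b + 30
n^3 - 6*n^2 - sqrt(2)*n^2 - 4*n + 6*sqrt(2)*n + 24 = (n - 6)*(n - 2*sqrt(2))*(n + sqrt(2))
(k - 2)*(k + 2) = k^2 - 4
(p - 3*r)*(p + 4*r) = p^2 + p*r - 12*r^2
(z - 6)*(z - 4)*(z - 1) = z^3 - 11*z^2 + 34*z - 24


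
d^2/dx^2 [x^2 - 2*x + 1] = 2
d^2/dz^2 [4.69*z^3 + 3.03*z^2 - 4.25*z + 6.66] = 28.14*z + 6.06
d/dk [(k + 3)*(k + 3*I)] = 2*k + 3 + 3*I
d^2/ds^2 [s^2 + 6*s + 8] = 2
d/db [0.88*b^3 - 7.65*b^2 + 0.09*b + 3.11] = 2.64*b^2 - 15.3*b + 0.09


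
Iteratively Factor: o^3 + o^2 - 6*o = (o - 2)*(o^2 + 3*o) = (o - 2)*(o + 3)*(o)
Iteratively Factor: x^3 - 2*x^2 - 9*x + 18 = (x - 2)*(x^2 - 9) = (x - 3)*(x - 2)*(x + 3)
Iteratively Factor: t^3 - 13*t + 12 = (t - 3)*(t^2 + 3*t - 4) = (t - 3)*(t - 1)*(t + 4)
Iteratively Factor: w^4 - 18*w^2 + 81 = (w + 3)*(w^3 - 3*w^2 - 9*w + 27) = (w - 3)*(w + 3)*(w^2 - 9) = (w - 3)^2*(w + 3)*(w + 3)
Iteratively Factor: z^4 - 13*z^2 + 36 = (z - 2)*(z^3 + 2*z^2 - 9*z - 18) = (z - 3)*(z - 2)*(z^2 + 5*z + 6) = (z - 3)*(z - 2)*(z + 3)*(z + 2)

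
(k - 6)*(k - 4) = k^2 - 10*k + 24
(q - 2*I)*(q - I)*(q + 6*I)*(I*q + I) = I*q^4 - 3*q^3 + I*q^3 - 3*q^2 + 16*I*q^2 + 12*q + 16*I*q + 12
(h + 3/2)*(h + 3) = h^2 + 9*h/2 + 9/2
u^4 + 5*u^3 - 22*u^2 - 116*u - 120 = (u - 5)*(u + 2)^2*(u + 6)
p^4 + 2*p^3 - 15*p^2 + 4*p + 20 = (p - 2)^2*(p + 1)*(p + 5)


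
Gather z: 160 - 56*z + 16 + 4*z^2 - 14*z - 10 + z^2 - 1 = 5*z^2 - 70*z + 165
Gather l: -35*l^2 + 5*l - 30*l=-35*l^2 - 25*l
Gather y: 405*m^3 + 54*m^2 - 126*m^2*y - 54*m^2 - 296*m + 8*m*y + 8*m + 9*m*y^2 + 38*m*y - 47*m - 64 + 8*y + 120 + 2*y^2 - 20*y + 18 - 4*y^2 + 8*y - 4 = 405*m^3 - 335*m + y^2*(9*m - 2) + y*(-126*m^2 + 46*m - 4) + 70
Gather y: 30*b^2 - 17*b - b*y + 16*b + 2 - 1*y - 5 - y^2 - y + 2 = 30*b^2 - b - y^2 + y*(-b - 2) - 1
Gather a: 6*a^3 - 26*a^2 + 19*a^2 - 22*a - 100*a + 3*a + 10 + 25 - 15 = 6*a^3 - 7*a^2 - 119*a + 20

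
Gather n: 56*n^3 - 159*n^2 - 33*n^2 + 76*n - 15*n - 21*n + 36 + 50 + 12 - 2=56*n^3 - 192*n^2 + 40*n + 96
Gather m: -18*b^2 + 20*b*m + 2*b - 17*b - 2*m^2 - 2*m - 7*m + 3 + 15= -18*b^2 - 15*b - 2*m^2 + m*(20*b - 9) + 18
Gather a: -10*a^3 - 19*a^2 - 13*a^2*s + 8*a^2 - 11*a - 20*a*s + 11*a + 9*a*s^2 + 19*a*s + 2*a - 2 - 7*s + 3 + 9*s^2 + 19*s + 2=-10*a^3 + a^2*(-13*s - 11) + a*(9*s^2 - s + 2) + 9*s^2 + 12*s + 3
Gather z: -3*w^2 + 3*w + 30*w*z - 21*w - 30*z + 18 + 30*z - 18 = -3*w^2 + 30*w*z - 18*w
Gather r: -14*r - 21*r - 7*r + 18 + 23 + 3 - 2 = 42 - 42*r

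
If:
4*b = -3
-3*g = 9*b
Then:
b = -3/4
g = 9/4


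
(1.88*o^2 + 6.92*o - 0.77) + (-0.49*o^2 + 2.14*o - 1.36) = 1.39*o^2 + 9.06*o - 2.13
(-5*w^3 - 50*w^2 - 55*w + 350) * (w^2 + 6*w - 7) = -5*w^5 - 80*w^4 - 320*w^3 + 370*w^2 + 2485*w - 2450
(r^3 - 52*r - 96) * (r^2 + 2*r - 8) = r^5 + 2*r^4 - 60*r^3 - 200*r^2 + 224*r + 768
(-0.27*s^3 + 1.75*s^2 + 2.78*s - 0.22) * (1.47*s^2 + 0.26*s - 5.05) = -0.3969*s^5 + 2.5023*s^4 + 5.9051*s^3 - 8.4381*s^2 - 14.0962*s + 1.111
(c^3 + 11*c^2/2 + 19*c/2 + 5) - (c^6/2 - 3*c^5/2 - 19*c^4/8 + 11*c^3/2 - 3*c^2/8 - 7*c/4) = -c^6/2 + 3*c^5/2 + 19*c^4/8 - 9*c^3/2 + 47*c^2/8 + 45*c/4 + 5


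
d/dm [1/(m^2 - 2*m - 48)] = 2*(1 - m)/(-m^2 + 2*m + 48)^2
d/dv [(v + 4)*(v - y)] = 2*v - y + 4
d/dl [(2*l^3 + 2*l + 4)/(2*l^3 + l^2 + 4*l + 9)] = 2*(l^4 + 4*l^3 + 14*l^2 - 4*l + 1)/(4*l^6 + 4*l^5 + 17*l^4 + 44*l^3 + 34*l^2 + 72*l + 81)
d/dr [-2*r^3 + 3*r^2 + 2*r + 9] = -6*r^2 + 6*r + 2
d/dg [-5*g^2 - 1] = -10*g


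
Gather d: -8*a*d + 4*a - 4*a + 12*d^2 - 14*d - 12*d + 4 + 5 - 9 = 12*d^2 + d*(-8*a - 26)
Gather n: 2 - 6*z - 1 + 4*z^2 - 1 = 4*z^2 - 6*z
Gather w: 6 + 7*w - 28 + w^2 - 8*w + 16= w^2 - w - 6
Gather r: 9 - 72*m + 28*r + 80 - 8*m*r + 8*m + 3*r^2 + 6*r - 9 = -64*m + 3*r^2 + r*(34 - 8*m) + 80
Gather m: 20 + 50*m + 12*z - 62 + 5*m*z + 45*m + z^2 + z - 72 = m*(5*z + 95) + z^2 + 13*z - 114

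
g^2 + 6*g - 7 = (g - 1)*(g + 7)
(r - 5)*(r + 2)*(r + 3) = r^3 - 19*r - 30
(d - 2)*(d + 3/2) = d^2 - d/2 - 3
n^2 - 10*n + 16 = (n - 8)*(n - 2)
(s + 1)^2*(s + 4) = s^3 + 6*s^2 + 9*s + 4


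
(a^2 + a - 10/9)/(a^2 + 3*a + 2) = (a^2 + a - 10/9)/(a^2 + 3*a + 2)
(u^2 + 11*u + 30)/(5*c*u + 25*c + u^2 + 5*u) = (u + 6)/(5*c + u)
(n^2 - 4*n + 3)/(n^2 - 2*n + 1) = (n - 3)/(n - 1)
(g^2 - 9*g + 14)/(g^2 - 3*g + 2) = (g - 7)/(g - 1)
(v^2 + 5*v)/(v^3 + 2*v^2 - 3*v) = (v + 5)/(v^2 + 2*v - 3)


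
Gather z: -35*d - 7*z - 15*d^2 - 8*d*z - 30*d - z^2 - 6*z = -15*d^2 - 65*d - z^2 + z*(-8*d - 13)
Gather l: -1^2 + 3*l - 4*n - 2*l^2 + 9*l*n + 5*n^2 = -2*l^2 + l*(9*n + 3) + 5*n^2 - 4*n - 1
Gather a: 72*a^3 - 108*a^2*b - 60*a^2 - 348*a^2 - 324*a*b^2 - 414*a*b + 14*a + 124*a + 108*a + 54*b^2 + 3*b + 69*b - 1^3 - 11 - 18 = 72*a^3 + a^2*(-108*b - 408) + a*(-324*b^2 - 414*b + 246) + 54*b^2 + 72*b - 30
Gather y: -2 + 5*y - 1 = 5*y - 3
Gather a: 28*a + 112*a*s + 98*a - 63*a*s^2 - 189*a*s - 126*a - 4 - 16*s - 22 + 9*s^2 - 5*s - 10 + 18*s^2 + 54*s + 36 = a*(-63*s^2 - 77*s) + 27*s^2 + 33*s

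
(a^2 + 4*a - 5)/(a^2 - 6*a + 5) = (a + 5)/(a - 5)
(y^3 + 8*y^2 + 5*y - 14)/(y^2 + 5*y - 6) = (y^2 + 9*y + 14)/(y + 6)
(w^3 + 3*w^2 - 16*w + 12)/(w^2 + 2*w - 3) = (w^2 + 4*w - 12)/(w + 3)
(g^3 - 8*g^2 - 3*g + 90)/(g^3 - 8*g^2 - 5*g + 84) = (g^2 - 11*g + 30)/(g^2 - 11*g + 28)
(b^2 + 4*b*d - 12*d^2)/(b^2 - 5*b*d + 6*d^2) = (b + 6*d)/(b - 3*d)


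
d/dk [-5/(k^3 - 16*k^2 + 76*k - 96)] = 5*(3*k^2 - 32*k + 76)/(k^3 - 16*k^2 + 76*k - 96)^2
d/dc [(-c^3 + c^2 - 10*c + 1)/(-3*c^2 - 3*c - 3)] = (c^4 + 2*c^3 - 8*c^2 + 11)/(3*(c^4 + 2*c^3 + 3*c^2 + 2*c + 1))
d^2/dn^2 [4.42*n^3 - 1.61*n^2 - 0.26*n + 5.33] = 26.52*n - 3.22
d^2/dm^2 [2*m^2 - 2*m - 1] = 4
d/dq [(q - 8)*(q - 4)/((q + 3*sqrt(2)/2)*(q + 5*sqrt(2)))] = (13*sqrt(2)*q^2 + 24*q^2 - 68*q - 416*sqrt(2) - 360)/(2*q^4 + 26*sqrt(2)*q^3 + 229*q^2 + 390*sqrt(2)*q + 450)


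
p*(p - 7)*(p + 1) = p^3 - 6*p^2 - 7*p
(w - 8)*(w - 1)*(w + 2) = w^3 - 7*w^2 - 10*w + 16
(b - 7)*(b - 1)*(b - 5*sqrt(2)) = b^3 - 8*b^2 - 5*sqrt(2)*b^2 + 7*b + 40*sqrt(2)*b - 35*sqrt(2)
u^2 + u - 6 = (u - 2)*(u + 3)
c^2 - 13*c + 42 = (c - 7)*(c - 6)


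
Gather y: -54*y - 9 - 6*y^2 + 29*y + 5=-6*y^2 - 25*y - 4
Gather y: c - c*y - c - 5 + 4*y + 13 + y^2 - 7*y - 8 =y^2 + y*(-c - 3)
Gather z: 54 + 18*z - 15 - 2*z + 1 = 16*z + 40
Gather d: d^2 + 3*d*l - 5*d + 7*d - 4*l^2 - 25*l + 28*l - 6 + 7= d^2 + d*(3*l + 2) - 4*l^2 + 3*l + 1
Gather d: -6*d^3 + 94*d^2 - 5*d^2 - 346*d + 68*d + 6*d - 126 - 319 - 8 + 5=-6*d^3 + 89*d^2 - 272*d - 448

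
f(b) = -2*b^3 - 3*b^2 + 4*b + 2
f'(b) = -6*b^2 - 6*b + 4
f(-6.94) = 498.26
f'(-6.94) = -243.34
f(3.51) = -107.41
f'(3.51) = -90.98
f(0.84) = 2.06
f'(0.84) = -5.27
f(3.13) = -76.20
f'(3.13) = -73.56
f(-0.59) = -0.99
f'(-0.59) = 5.45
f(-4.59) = 113.84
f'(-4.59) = -94.87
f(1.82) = -12.71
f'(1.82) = -26.79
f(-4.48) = 103.70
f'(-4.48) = -89.54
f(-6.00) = 302.00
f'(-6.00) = -176.00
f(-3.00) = 17.00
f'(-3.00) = -32.00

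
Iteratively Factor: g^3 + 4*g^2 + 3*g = (g)*(g^2 + 4*g + 3) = g*(g + 3)*(g + 1)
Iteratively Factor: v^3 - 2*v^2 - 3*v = (v + 1)*(v^2 - 3*v) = (v - 3)*(v + 1)*(v)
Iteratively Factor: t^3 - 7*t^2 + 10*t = (t - 2)*(t^2 - 5*t) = (t - 5)*(t - 2)*(t)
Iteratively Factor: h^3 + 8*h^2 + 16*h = (h + 4)*(h^2 + 4*h) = h*(h + 4)*(h + 4)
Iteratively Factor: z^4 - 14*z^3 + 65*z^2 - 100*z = (z - 5)*(z^3 - 9*z^2 + 20*z) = (z - 5)*(z - 4)*(z^2 - 5*z) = (z - 5)^2*(z - 4)*(z)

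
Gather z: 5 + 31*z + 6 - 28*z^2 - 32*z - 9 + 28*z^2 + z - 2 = 0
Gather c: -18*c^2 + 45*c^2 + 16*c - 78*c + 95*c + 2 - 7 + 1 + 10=27*c^2 + 33*c + 6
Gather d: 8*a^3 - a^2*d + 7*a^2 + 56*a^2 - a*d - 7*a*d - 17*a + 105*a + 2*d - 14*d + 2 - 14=8*a^3 + 63*a^2 + 88*a + d*(-a^2 - 8*a - 12) - 12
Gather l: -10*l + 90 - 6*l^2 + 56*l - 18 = -6*l^2 + 46*l + 72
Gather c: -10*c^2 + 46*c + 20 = -10*c^2 + 46*c + 20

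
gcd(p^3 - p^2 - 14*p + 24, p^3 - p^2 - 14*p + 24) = p^3 - p^2 - 14*p + 24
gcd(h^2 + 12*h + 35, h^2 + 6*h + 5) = h + 5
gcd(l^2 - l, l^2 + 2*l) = l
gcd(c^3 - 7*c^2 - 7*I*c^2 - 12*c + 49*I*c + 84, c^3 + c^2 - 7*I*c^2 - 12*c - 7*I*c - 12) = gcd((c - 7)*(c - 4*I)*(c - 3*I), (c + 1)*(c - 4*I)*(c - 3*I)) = c^2 - 7*I*c - 12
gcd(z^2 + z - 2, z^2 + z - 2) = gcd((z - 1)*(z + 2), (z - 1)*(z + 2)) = z^2 + z - 2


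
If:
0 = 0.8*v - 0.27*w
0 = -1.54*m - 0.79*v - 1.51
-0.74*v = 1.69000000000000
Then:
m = 0.19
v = -2.28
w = -6.77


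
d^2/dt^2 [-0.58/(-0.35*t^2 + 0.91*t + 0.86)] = (0.1421*t^2 - 0.36946*t - 0.58*(0.7*t - 0.91)*(1.4*t - 1.82) - 0.34916)/(-0.35*t^2 + 0.91*t + 0.86)^3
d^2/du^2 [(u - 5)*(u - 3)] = 2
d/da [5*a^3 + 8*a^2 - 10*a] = 15*a^2 + 16*a - 10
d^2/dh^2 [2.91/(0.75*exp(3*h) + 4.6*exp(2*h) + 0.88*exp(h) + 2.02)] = (2.91*(2.25*exp(2*h) + 9.2*exp(h) + 0.88)*(4.5*exp(2*h) + 18.4*exp(h) + 1.76)*exp(h) - (19.6425*exp(2*h) + 53.544*exp(h) + 2.5608)*(0.75*exp(3*h) + 4.6*exp(2*h) + 0.88*exp(h) + 2.02))*exp(h)/(0.75*exp(3*h) + 4.6*exp(2*h) + 0.88*exp(h) + 2.02)^3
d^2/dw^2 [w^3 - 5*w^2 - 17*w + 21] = 6*w - 10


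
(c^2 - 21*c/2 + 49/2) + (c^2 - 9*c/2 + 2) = 2*c^2 - 15*c + 53/2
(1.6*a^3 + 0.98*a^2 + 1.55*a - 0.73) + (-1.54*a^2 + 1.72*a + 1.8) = 1.6*a^3 - 0.56*a^2 + 3.27*a + 1.07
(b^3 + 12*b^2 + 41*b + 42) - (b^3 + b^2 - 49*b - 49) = 11*b^2 + 90*b + 91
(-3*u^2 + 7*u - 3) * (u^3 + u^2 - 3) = -3*u^5 + 4*u^4 + 4*u^3 + 6*u^2 - 21*u + 9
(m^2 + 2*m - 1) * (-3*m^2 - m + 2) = -3*m^4 - 7*m^3 + 3*m^2 + 5*m - 2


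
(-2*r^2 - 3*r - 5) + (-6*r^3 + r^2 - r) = -6*r^3 - r^2 - 4*r - 5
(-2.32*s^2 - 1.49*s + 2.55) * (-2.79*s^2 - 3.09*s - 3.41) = 6.4728*s^4 + 11.3259*s^3 + 5.4008*s^2 - 2.7986*s - 8.6955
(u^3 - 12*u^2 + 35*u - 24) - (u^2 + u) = u^3 - 13*u^2 + 34*u - 24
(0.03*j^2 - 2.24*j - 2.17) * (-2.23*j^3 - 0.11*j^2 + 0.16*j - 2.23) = -0.0669*j^5 + 4.9919*j^4 + 5.0903*j^3 - 0.1866*j^2 + 4.648*j + 4.8391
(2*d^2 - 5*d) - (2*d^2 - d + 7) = -4*d - 7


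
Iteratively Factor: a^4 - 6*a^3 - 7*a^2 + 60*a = (a + 3)*(a^3 - 9*a^2 + 20*a) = (a - 4)*(a + 3)*(a^2 - 5*a) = a*(a - 4)*(a + 3)*(a - 5)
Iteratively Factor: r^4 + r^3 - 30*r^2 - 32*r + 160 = (r - 2)*(r^3 + 3*r^2 - 24*r - 80) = (r - 5)*(r - 2)*(r^2 + 8*r + 16) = (r - 5)*(r - 2)*(r + 4)*(r + 4)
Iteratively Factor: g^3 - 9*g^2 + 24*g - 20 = (g - 2)*(g^2 - 7*g + 10) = (g - 2)^2*(g - 5)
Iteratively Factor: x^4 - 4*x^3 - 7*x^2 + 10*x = (x - 1)*(x^3 - 3*x^2 - 10*x) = x*(x - 1)*(x^2 - 3*x - 10) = x*(x - 1)*(x + 2)*(x - 5)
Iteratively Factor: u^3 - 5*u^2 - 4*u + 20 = (u - 2)*(u^2 - 3*u - 10) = (u - 2)*(u + 2)*(u - 5)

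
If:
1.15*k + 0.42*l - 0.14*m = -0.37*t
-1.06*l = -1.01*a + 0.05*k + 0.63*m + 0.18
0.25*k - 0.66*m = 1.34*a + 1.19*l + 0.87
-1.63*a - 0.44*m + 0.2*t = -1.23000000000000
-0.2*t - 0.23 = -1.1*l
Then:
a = -0.02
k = 1.90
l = -0.68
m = 0.67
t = -4.87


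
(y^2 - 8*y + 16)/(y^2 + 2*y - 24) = (y - 4)/(y + 6)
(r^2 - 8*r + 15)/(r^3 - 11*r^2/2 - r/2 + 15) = 2*(r - 3)/(2*r^2 - r - 6)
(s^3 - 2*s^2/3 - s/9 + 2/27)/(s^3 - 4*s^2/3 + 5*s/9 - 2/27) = (3*s + 1)/(3*s - 1)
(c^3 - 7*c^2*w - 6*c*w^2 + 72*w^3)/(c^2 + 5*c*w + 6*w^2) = (c^2 - 10*c*w + 24*w^2)/(c + 2*w)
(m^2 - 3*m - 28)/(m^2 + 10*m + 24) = (m - 7)/(m + 6)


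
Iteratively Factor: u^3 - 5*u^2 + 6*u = (u)*(u^2 - 5*u + 6) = u*(u - 2)*(u - 3)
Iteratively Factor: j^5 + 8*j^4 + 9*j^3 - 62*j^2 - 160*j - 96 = (j - 3)*(j^4 + 11*j^3 + 42*j^2 + 64*j + 32) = (j - 3)*(j + 4)*(j^3 + 7*j^2 + 14*j + 8) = (j - 3)*(j + 4)^2*(j^2 + 3*j + 2) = (j - 3)*(j + 2)*(j + 4)^2*(j + 1)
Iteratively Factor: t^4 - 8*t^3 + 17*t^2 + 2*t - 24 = (t + 1)*(t^3 - 9*t^2 + 26*t - 24) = (t - 4)*(t + 1)*(t^2 - 5*t + 6) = (t - 4)*(t - 3)*(t + 1)*(t - 2)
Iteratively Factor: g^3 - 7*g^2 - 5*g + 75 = (g - 5)*(g^2 - 2*g - 15) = (g - 5)*(g + 3)*(g - 5)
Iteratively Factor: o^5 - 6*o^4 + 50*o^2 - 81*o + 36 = (o - 1)*(o^4 - 5*o^3 - 5*o^2 + 45*o - 36) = (o - 1)*(o + 3)*(o^3 - 8*o^2 + 19*o - 12) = (o - 1)^2*(o + 3)*(o^2 - 7*o + 12) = (o - 3)*(o - 1)^2*(o + 3)*(o - 4)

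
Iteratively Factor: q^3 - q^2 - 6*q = (q - 3)*(q^2 + 2*q) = q*(q - 3)*(q + 2)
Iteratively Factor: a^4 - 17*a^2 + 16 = (a + 1)*(a^3 - a^2 - 16*a + 16) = (a - 1)*(a + 1)*(a^2 - 16) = (a - 1)*(a + 1)*(a + 4)*(a - 4)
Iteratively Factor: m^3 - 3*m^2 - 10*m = (m)*(m^2 - 3*m - 10) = m*(m - 5)*(m + 2)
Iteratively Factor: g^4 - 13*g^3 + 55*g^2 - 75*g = (g - 3)*(g^3 - 10*g^2 + 25*g) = (g - 5)*(g - 3)*(g^2 - 5*g) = (g - 5)^2*(g - 3)*(g)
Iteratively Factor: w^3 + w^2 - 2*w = (w)*(w^2 + w - 2) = w*(w - 1)*(w + 2)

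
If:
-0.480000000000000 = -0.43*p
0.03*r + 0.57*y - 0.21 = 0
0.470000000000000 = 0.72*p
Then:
No Solution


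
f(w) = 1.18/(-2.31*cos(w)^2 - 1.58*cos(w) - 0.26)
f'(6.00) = 0.13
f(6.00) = -0.30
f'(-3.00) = -0.54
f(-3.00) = -1.23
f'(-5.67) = -0.38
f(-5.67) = -0.38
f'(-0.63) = 0.40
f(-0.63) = -0.39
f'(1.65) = -63.96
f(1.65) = -7.90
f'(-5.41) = -0.83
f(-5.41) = -0.53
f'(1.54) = -21.02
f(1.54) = -3.80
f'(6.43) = -0.06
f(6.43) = -0.29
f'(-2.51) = -6.25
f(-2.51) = -2.41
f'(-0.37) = 0.18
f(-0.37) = -0.32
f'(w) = 1.18*(-4.62*sin(w)*cos(w) - 1.58*sin(w))/(-2.31*cos(w)^2 - 1.58*cos(w) - 0.26)^2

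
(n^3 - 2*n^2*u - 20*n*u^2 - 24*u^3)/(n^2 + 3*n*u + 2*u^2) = (n^2 - 4*n*u - 12*u^2)/(n + u)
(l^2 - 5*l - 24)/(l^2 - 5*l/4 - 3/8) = 8*(-l^2 + 5*l + 24)/(-8*l^2 + 10*l + 3)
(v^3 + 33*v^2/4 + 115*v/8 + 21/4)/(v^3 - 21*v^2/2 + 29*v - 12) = (8*v^3 + 66*v^2 + 115*v + 42)/(4*(2*v^3 - 21*v^2 + 58*v - 24))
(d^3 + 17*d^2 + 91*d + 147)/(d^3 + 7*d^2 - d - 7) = (d^2 + 10*d + 21)/(d^2 - 1)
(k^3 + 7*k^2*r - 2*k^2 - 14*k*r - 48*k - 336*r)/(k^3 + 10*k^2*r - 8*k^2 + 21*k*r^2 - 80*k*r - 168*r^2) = (k + 6)/(k + 3*r)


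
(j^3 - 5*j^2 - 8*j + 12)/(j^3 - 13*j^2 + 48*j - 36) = (j + 2)/(j - 6)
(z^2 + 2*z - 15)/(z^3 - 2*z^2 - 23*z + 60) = 1/(z - 4)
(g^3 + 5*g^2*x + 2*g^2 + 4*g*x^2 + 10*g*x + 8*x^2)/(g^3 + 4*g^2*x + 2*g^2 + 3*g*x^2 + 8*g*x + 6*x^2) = (g + 4*x)/(g + 3*x)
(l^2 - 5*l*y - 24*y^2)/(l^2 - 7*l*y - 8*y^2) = (l + 3*y)/(l + y)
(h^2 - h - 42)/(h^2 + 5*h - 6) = (h - 7)/(h - 1)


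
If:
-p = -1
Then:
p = 1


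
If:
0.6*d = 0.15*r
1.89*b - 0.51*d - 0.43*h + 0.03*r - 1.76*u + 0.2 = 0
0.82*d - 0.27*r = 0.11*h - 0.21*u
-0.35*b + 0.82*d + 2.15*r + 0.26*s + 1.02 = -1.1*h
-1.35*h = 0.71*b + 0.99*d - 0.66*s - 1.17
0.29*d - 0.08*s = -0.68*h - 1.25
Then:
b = -1.73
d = 0.45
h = -3.13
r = 1.81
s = -9.37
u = -1.08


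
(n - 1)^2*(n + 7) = n^3 + 5*n^2 - 13*n + 7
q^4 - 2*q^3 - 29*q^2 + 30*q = q*(q - 6)*(q - 1)*(q + 5)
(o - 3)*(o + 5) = o^2 + 2*o - 15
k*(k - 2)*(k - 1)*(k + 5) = k^4 + 2*k^3 - 13*k^2 + 10*k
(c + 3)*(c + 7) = c^2 + 10*c + 21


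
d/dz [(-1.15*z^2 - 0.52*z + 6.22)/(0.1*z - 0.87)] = (-0.115*z^2 + 2.001*z - 0.1696)/(0.01*z^2 - 0.174*z + 0.7569)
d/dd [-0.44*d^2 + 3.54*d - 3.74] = 3.54 - 0.88*d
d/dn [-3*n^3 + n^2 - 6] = n*(2 - 9*n)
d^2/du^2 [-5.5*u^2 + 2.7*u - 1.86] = -11.0000000000000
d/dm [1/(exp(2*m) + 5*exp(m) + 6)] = (-2*exp(m) - 5)*exp(m)/(exp(2*m) + 5*exp(m) + 6)^2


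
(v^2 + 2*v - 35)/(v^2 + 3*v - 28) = (v - 5)/(v - 4)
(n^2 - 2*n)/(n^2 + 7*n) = (n - 2)/(n + 7)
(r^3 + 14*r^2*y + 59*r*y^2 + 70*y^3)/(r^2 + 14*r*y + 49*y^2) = (r^2 + 7*r*y + 10*y^2)/(r + 7*y)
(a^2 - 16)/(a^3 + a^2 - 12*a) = (a - 4)/(a*(a - 3))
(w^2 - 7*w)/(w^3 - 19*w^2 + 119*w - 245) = w/(w^2 - 12*w + 35)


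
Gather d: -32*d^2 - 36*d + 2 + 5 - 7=-32*d^2 - 36*d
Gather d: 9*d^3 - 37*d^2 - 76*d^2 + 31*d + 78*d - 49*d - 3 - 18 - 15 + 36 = 9*d^3 - 113*d^2 + 60*d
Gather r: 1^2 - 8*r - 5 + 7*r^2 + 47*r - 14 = 7*r^2 + 39*r - 18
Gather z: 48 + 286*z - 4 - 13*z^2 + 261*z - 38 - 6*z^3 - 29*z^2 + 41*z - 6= -6*z^3 - 42*z^2 + 588*z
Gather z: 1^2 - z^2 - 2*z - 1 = -z^2 - 2*z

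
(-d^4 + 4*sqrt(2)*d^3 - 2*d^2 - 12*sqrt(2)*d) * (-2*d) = 2*d^5 - 8*sqrt(2)*d^4 + 4*d^3 + 24*sqrt(2)*d^2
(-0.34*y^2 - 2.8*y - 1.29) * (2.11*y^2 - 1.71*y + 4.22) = -0.7174*y^4 - 5.3266*y^3 + 0.6313*y^2 - 9.6101*y - 5.4438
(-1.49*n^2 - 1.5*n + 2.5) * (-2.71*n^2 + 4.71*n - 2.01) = 4.0379*n^4 - 2.9529*n^3 - 10.8451*n^2 + 14.79*n - 5.025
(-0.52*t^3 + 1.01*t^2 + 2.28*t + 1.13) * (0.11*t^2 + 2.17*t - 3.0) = -0.0572*t^5 - 1.0173*t^4 + 4.0025*t^3 + 2.0419*t^2 - 4.3879*t - 3.39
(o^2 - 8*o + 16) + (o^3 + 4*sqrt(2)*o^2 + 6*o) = o^3 + o^2 + 4*sqrt(2)*o^2 - 2*o + 16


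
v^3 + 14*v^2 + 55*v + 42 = (v + 1)*(v + 6)*(v + 7)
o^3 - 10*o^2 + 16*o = o*(o - 8)*(o - 2)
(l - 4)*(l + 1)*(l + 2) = l^3 - l^2 - 10*l - 8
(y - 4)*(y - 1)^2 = y^3 - 6*y^2 + 9*y - 4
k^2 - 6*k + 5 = (k - 5)*(k - 1)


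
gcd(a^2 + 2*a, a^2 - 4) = a + 2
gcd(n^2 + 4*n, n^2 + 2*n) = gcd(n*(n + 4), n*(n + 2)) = n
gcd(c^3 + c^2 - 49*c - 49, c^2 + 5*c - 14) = c + 7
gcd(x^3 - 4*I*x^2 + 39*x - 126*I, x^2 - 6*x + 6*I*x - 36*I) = x + 6*I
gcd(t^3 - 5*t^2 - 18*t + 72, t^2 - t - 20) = t + 4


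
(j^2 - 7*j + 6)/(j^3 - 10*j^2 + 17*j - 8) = (j - 6)/(j^2 - 9*j + 8)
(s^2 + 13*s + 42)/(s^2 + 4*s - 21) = (s + 6)/(s - 3)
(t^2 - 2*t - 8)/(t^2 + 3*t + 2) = (t - 4)/(t + 1)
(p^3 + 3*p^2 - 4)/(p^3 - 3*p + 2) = (p + 2)/(p - 1)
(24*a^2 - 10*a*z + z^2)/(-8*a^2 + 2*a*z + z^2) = (24*a^2 - 10*a*z + z^2)/(-8*a^2 + 2*a*z + z^2)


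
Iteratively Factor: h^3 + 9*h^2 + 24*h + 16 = (h + 1)*(h^2 + 8*h + 16) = (h + 1)*(h + 4)*(h + 4)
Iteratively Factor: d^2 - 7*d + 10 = (d - 2)*(d - 5)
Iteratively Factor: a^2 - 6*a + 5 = (a - 5)*(a - 1)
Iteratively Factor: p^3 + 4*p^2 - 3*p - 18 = (p + 3)*(p^2 + p - 6) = (p - 2)*(p + 3)*(p + 3)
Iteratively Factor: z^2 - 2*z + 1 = (z - 1)*(z - 1)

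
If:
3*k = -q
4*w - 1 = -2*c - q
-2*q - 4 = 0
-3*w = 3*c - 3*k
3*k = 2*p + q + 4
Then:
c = -1/6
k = 2/3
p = 0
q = -2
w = 5/6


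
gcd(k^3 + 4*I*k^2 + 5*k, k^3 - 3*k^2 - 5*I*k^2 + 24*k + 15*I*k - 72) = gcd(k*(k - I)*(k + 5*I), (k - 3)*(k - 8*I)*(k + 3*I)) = 1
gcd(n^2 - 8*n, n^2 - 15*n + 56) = n - 8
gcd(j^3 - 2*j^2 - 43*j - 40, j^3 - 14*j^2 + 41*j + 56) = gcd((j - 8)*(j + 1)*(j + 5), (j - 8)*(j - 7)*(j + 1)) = j^2 - 7*j - 8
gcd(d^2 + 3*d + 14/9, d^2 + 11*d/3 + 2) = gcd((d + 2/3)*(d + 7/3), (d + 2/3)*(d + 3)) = d + 2/3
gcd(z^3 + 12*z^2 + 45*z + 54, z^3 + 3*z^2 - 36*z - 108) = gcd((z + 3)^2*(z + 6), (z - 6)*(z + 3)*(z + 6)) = z^2 + 9*z + 18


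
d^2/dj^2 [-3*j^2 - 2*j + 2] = -6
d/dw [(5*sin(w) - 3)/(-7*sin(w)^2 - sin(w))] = (35*cos(w) - 42/tan(w) - 3*cos(w)/sin(w)^2)/(7*sin(w) + 1)^2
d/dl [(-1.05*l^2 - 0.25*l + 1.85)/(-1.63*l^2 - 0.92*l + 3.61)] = (0.5585*l^2 - 1.55*l + 0.7995)/(2.6569*l^4 + 2.9992*l^3 - 10.9222*l^2 - 6.6424*l + 13.0321)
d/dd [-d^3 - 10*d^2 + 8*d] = -3*d^2 - 20*d + 8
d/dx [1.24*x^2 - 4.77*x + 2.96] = 2.48*x - 4.77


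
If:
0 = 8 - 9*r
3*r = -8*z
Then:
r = 8/9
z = -1/3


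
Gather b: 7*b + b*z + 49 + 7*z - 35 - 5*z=b*(z + 7) + 2*z + 14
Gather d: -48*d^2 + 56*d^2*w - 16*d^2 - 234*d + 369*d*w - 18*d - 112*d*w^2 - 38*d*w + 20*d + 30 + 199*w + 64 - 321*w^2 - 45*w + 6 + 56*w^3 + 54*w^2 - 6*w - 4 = d^2*(56*w - 64) + d*(-112*w^2 + 331*w - 232) + 56*w^3 - 267*w^2 + 148*w + 96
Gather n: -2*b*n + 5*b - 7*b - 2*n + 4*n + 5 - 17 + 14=-2*b + n*(2 - 2*b) + 2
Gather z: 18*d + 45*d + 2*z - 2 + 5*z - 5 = 63*d + 7*z - 7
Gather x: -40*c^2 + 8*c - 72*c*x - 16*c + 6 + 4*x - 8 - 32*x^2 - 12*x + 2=-40*c^2 - 8*c - 32*x^2 + x*(-72*c - 8)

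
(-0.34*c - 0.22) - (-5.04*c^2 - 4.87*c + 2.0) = 5.04*c^2 + 4.53*c - 2.22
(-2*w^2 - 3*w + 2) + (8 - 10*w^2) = -12*w^2 - 3*w + 10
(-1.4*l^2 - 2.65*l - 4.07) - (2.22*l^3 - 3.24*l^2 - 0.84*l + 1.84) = -2.22*l^3 + 1.84*l^2 - 1.81*l - 5.91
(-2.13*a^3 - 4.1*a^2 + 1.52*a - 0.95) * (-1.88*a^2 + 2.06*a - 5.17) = 4.0044*a^5 + 3.3202*a^4 - 0.291500000000001*a^3 + 26.1142*a^2 - 9.8154*a + 4.9115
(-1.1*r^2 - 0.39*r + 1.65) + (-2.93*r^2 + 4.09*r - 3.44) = -4.03*r^2 + 3.7*r - 1.79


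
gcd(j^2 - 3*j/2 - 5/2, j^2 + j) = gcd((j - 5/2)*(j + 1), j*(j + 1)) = j + 1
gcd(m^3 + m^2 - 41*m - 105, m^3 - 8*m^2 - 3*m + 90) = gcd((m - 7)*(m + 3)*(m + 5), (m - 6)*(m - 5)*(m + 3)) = m + 3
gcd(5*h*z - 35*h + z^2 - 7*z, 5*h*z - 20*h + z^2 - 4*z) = 5*h + z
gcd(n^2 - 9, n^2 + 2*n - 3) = n + 3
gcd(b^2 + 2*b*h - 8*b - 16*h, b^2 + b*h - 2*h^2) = b + 2*h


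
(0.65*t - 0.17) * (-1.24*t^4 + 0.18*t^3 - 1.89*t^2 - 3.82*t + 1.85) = -0.806*t^5 + 0.3278*t^4 - 1.2591*t^3 - 2.1617*t^2 + 1.8519*t - 0.3145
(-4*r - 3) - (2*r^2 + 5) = -2*r^2 - 4*r - 8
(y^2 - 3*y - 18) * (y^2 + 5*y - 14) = y^4 + 2*y^3 - 47*y^2 - 48*y + 252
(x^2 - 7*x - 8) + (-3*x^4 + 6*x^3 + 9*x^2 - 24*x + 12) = -3*x^4 + 6*x^3 + 10*x^2 - 31*x + 4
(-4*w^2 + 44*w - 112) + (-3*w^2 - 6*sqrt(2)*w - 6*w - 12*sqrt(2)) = -7*w^2 - 6*sqrt(2)*w + 38*w - 112 - 12*sqrt(2)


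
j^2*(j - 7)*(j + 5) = j^4 - 2*j^3 - 35*j^2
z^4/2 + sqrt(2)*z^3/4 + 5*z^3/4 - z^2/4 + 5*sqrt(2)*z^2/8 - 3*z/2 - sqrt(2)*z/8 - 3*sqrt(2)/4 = (z/2 + 1)*(z - 1)*(z + 3/2)*(z + sqrt(2)/2)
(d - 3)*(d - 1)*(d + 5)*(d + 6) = d^4 + 7*d^3 - 11*d^2 - 87*d + 90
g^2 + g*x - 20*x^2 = (g - 4*x)*(g + 5*x)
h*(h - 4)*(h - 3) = h^3 - 7*h^2 + 12*h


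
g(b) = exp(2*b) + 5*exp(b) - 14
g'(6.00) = 327526.73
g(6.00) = 164757.94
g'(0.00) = 7.00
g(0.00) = -8.00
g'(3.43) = 2061.12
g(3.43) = 1093.75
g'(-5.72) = 0.02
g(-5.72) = -13.98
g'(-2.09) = 0.65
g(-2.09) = -13.37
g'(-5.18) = 0.03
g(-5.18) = -13.97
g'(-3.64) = 0.13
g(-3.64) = -13.87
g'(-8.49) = 0.00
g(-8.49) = -14.00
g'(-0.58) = 3.43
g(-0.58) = -10.89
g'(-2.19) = 0.58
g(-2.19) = -13.43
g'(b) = 2*exp(2*b) + 5*exp(b)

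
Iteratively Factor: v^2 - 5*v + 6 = (v - 3)*(v - 2)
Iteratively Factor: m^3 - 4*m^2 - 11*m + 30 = (m - 5)*(m^2 + m - 6) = (m - 5)*(m - 2)*(m + 3)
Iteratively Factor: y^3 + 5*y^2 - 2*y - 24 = (y + 4)*(y^2 + y - 6) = (y - 2)*(y + 4)*(y + 3)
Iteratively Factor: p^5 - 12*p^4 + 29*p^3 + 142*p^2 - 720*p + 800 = (p - 5)*(p^4 - 7*p^3 - 6*p^2 + 112*p - 160) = (p - 5)^2*(p^3 - 2*p^2 - 16*p + 32) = (p - 5)^2*(p - 2)*(p^2 - 16) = (p - 5)^2*(p - 4)*(p - 2)*(p + 4)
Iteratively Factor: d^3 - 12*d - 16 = (d + 2)*(d^2 - 2*d - 8) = (d - 4)*(d + 2)*(d + 2)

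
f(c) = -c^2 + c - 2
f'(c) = 1 - 2*c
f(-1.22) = -4.71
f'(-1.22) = 3.44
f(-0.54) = -2.83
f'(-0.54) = 2.08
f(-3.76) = -19.90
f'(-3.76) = 8.52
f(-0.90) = -3.71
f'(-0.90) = 2.80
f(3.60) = -11.36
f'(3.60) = -6.20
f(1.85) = -3.57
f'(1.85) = -2.70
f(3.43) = -10.33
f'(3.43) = -5.86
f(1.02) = -2.02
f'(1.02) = -1.04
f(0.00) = -2.00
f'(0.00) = 1.00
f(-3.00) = -14.00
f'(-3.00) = 7.00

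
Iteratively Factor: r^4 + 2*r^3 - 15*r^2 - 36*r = (r + 3)*(r^3 - r^2 - 12*r) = (r - 4)*(r + 3)*(r^2 + 3*r) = (r - 4)*(r + 3)^2*(r)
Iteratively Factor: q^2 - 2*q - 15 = (q - 5)*(q + 3)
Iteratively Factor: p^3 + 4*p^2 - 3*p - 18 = (p + 3)*(p^2 + p - 6) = (p + 3)^2*(p - 2)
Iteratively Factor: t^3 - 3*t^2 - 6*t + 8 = (t - 1)*(t^2 - 2*t - 8) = (t - 1)*(t + 2)*(t - 4)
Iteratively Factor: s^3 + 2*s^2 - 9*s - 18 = (s + 3)*(s^2 - s - 6) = (s - 3)*(s + 3)*(s + 2)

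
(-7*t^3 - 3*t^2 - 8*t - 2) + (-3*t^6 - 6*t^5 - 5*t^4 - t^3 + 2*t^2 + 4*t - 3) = -3*t^6 - 6*t^5 - 5*t^4 - 8*t^3 - t^2 - 4*t - 5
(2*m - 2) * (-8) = 16 - 16*m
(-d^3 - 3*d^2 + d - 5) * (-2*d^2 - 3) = 2*d^5 + 6*d^4 + d^3 + 19*d^2 - 3*d + 15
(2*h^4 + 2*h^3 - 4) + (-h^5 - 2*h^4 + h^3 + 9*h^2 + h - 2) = -h^5 + 3*h^3 + 9*h^2 + h - 6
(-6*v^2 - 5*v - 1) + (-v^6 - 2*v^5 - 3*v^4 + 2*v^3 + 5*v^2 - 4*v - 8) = -v^6 - 2*v^5 - 3*v^4 + 2*v^3 - v^2 - 9*v - 9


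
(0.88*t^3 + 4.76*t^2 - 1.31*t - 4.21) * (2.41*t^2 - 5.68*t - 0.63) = 2.1208*t^5 + 6.4732*t^4 - 30.7483*t^3 - 5.7041*t^2 + 24.7381*t + 2.6523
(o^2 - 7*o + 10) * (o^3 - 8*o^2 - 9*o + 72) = o^5 - 15*o^4 + 57*o^3 + 55*o^2 - 594*o + 720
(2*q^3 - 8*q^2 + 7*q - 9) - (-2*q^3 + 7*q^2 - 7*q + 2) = 4*q^3 - 15*q^2 + 14*q - 11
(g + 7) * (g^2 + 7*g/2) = g^3 + 21*g^2/2 + 49*g/2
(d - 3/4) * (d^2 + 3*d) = d^3 + 9*d^2/4 - 9*d/4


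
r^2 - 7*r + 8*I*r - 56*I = (r - 7)*(r + 8*I)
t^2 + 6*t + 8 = (t + 2)*(t + 4)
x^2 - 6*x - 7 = (x - 7)*(x + 1)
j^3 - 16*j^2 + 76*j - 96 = (j - 8)*(j - 6)*(j - 2)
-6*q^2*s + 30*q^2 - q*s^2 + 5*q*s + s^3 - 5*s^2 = (-3*q + s)*(2*q + s)*(s - 5)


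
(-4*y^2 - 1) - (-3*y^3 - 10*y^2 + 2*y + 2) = 3*y^3 + 6*y^2 - 2*y - 3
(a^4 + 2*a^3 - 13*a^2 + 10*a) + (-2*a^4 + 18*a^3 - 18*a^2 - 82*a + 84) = -a^4 + 20*a^3 - 31*a^2 - 72*a + 84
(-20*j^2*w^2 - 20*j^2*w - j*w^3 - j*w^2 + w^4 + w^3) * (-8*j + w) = 160*j^3*w^2 + 160*j^3*w - 12*j^2*w^3 - 12*j^2*w^2 - 9*j*w^4 - 9*j*w^3 + w^5 + w^4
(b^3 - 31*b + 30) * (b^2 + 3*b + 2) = b^5 + 3*b^4 - 29*b^3 - 63*b^2 + 28*b + 60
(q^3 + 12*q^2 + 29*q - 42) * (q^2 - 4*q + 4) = q^5 + 8*q^4 - 15*q^3 - 110*q^2 + 284*q - 168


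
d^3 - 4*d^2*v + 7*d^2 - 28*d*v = d*(d + 7)*(d - 4*v)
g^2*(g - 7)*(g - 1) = g^4 - 8*g^3 + 7*g^2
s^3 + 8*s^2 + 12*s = s*(s + 2)*(s + 6)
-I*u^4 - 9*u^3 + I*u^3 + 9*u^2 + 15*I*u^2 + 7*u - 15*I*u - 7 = (u - 7*I)*(u - I)^2*(-I*u + I)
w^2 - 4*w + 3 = (w - 3)*(w - 1)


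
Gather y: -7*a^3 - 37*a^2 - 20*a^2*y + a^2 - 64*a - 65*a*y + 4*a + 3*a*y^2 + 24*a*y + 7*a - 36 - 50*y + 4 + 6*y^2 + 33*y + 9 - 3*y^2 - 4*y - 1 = -7*a^3 - 36*a^2 - 53*a + y^2*(3*a + 3) + y*(-20*a^2 - 41*a - 21) - 24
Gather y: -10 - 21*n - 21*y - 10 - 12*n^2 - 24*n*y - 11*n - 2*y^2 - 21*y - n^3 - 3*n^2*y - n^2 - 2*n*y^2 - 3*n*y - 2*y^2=-n^3 - 13*n^2 - 32*n + y^2*(-2*n - 4) + y*(-3*n^2 - 27*n - 42) - 20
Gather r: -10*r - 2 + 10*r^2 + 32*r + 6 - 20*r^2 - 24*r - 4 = -10*r^2 - 2*r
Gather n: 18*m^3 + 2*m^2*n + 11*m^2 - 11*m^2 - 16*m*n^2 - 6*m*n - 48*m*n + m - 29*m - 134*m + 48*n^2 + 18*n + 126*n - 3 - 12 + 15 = 18*m^3 - 162*m + n^2*(48 - 16*m) + n*(2*m^2 - 54*m + 144)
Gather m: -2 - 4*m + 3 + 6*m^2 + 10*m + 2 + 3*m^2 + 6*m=9*m^2 + 12*m + 3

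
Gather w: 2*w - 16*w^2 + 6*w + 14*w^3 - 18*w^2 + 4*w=14*w^3 - 34*w^2 + 12*w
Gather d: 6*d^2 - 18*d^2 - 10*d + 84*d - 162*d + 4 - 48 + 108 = -12*d^2 - 88*d + 64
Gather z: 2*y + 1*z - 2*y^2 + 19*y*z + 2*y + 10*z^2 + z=-2*y^2 + 4*y + 10*z^2 + z*(19*y + 2)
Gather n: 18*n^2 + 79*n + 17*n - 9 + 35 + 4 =18*n^2 + 96*n + 30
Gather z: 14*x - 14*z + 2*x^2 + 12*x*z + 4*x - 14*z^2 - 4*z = 2*x^2 + 18*x - 14*z^2 + z*(12*x - 18)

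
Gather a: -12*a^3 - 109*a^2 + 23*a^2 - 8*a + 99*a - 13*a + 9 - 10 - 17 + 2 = -12*a^3 - 86*a^2 + 78*a - 16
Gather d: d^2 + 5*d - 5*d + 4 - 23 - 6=d^2 - 25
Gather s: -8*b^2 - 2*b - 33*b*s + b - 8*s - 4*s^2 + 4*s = -8*b^2 - b - 4*s^2 + s*(-33*b - 4)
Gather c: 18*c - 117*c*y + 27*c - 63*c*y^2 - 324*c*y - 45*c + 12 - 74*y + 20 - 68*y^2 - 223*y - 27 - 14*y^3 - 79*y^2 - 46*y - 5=c*(-63*y^2 - 441*y) - 14*y^3 - 147*y^2 - 343*y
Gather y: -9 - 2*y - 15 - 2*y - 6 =-4*y - 30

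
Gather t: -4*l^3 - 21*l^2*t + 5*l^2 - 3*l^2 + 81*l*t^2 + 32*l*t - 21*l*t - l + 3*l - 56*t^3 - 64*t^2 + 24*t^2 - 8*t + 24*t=-4*l^3 + 2*l^2 + 2*l - 56*t^3 + t^2*(81*l - 40) + t*(-21*l^2 + 11*l + 16)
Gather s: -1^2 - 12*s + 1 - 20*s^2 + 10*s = -20*s^2 - 2*s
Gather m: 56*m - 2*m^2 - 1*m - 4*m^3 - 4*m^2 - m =-4*m^3 - 6*m^2 + 54*m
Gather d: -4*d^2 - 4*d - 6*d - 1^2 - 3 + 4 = -4*d^2 - 10*d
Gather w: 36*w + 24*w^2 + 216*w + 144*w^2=168*w^2 + 252*w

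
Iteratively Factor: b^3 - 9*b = (b + 3)*(b^2 - 3*b) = b*(b + 3)*(b - 3)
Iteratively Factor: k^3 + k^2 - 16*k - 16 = (k + 1)*(k^2 - 16) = (k + 1)*(k + 4)*(k - 4)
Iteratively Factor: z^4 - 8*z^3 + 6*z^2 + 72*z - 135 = (z + 3)*(z^3 - 11*z^2 + 39*z - 45) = (z - 3)*(z + 3)*(z^2 - 8*z + 15) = (z - 3)^2*(z + 3)*(z - 5)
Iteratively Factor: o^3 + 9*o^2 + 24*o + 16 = (o + 1)*(o^2 + 8*o + 16) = (o + 1)*(o + 4)*(o + 4)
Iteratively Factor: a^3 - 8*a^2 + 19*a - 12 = (a - 4)*(a^2 - 4*a + 3) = (a - 4)*(a - 1)*(a - 3)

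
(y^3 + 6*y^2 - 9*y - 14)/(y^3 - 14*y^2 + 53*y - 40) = (y^3 + 6*y^2 - 9*y - 14)/(y^3 - 14*y^2 + 53*y - 40)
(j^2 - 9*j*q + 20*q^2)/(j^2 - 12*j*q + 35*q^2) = (-j + 4*q)/(-j + 7*q)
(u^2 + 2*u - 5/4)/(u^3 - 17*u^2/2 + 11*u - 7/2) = (u + 5/2)/(u^2 - 8*u + 7)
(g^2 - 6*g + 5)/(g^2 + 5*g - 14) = (g^2 - 6*g + 5)/(g^2 + 5*g - 14)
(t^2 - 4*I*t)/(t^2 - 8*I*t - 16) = t/(t - 4*I)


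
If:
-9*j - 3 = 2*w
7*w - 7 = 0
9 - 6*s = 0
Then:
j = -5/9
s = 3/2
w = 1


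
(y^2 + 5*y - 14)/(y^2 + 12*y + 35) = (y - 2)/(y + 5)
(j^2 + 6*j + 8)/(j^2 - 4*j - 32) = (j + 2)/(j - 8)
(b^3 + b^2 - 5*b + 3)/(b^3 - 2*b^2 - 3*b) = (-b^3 - b^2 + 5*b - 3)/(b*(-b^2 + 2*b + 3))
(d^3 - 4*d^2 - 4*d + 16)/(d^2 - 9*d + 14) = (d^2 - 2*d - 8)/(d - 7)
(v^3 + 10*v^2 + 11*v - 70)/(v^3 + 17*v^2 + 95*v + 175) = (v - 2)/(v + 5)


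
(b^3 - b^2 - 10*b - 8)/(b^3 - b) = (b^2 - 2*b - 8)/(b*(b - 1))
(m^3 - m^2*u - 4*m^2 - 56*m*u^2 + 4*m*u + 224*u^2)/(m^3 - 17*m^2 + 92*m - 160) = (m^2 - m*u - 56*u^2)/(m^2 - 13*m + 40)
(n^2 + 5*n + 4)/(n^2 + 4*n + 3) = (n + 4)/(n + 3)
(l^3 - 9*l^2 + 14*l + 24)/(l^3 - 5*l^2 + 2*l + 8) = (l - 6)/(l - 2)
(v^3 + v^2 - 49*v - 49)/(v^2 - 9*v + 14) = (v^2 + 8*v + 7)/(v - 2)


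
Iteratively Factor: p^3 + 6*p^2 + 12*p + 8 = (p + 2)*(p^2 + 4*p + 4) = (p + 2)^2*(p + 2)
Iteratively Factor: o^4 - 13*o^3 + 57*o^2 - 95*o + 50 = (o - 5)*(o^3 - 8*o^2 + 17*o - 10) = (o - 5)*(o - 2)*(o^2 - 6*o + 5) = (o - 5)*(o - 2)*(o - 1)*(o - 5)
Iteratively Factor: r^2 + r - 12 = (r - 3)*(r + 4)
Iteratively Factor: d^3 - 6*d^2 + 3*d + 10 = (d - 2)*(d^2 - 4*d - 5) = (d - 2)*(d + 1)*(d - 5)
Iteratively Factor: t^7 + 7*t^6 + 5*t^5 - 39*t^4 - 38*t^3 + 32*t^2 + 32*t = (t - 1)*(t^6 + 8*t^5 + 13*t^4 - 26*t^3 - 64*t^2 - 32*t) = (t - 1)*(t + 4)*(t^5 + 4*t^4 - 3*t^3 - 14*t^2 - 8*t) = (t - 1)*(t + 1)*(t + 4)*(t^4 + 3*t^3 - 6*t^2 - 8*t) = (t - 1)*(t + 1)*(t + 4)^2*(t^3 - t^2 - 2*t) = (t - 1)*(t + 1)^2*(t + 4)^2*(t^2 - 2*t) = t*(t - 1)*(t + 1)^2*(t + 4)^2*(t - 2)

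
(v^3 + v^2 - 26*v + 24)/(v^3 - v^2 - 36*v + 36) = (v - 4)/(v - 6)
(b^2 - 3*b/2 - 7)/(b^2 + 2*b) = (b - 7/2)/b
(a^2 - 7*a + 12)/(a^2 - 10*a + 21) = (a - 4)/(a - 7)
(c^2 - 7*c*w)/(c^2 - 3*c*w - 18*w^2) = c*(-c + 7*w)/(-c^2 + 3*c*w + 18*w^2)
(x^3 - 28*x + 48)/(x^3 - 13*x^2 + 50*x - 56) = (x + 6)/(x - 7)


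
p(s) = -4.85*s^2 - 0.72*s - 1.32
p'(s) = -9.7*s - 0.72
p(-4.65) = -102.84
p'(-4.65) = 44.38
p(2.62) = -36.50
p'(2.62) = -26.13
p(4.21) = -90.31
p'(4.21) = -41.56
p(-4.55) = -98.45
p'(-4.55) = 43.42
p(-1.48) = -10.88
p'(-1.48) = 13.64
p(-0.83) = -4.06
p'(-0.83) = 7.33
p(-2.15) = -22.19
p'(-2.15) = 20.14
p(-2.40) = -27.53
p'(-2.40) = 22.56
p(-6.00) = -171.60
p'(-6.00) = 57.48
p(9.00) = -400.65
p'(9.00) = -88.02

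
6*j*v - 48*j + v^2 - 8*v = (6*j + v)*(v - 8)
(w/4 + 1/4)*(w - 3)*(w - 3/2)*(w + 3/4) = w^4/4 - 11*w^3/16 - 21*w^2/32 + 9*w/8 + 27/32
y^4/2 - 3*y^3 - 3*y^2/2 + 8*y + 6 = (y - 6)*(y - 2)*(sqrt(2)*y/2 + sqrt(2)/2)^2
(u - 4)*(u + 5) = u^2 + u - 20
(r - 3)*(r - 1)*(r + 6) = r^3 + 2*r^2 - 21*r + 18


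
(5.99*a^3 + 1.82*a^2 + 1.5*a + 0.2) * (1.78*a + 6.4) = 10.6622*a^4 + 41.5756*a^3 + 14.318*a^2 + 9.956*a + 1.28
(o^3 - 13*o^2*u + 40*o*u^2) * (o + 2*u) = o^4 - 11*o^3*u + 14*o^2*u^2 + 80*o*u^3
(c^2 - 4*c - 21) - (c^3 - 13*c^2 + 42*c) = -c^3 + 14*c^2 - 46*c - 21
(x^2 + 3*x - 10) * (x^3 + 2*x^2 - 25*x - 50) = x^5 + 5*x^4 - 29*x^3 - 145*x^2 + 100*x + 500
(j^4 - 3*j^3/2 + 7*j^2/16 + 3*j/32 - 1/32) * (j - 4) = j^5 - 11*j^4/2 + 103*j^3/16 - 53*j^2/32 - 13*j/32 + 1/8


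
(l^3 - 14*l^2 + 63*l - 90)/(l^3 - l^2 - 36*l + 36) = (l^2 - 8*l + 15)/(l^2 + 5*l - 6)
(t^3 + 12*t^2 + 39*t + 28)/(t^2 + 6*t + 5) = (t^2 + 11*t + 28)/(t + 5)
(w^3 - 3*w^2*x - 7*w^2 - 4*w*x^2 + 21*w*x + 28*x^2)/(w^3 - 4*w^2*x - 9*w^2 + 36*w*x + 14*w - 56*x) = (w + x)/(w - 2)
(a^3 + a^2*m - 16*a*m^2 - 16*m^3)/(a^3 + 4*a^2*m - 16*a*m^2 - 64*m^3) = (a + m)/(a + 4*m)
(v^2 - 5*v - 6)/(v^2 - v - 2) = (v - 6)/(v - 2)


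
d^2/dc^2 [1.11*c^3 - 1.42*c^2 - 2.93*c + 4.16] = 6.66*c - 2.84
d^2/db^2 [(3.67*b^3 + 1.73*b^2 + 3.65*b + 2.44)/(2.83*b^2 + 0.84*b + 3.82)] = (-23.930842*b^3 + 75.694044*b^2 + 119.374716*b - 22.246936)/(22.665187*b^6 + 20.182428*b^5 + 97.772538*b^4 + 55.078128*b^3 + 131.975652*b^2 + 36.772848*b + 55.742968)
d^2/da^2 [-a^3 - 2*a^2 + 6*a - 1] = -6*a - 4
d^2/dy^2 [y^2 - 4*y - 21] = 2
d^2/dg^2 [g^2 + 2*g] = 2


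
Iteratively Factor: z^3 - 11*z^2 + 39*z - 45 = (z - 3)*(z^2 - 8*z + 15) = (z - 5)*(z - 3)*(z - 3)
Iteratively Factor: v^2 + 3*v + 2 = (v + 1)*(v + 2)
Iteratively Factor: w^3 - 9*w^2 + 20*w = (w - 5)*(w^2 - 4*w) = w*(w - 5)*(w - 4)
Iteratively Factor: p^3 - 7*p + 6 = (p - 1)*(p^2 + p - 6) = (p - 2)*(p - 1)*(p + 3)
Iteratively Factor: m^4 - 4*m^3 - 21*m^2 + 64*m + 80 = (m + 4)*(m^3 - 8*m^2 + 11*m + 20) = (m - 4)*(m + 4)*(m^2 - 4*m - 5) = (m - 4)*(m + 1)*(m + 4)*(m - 5)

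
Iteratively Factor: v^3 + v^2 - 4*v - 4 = (v + 1)*(v^2 - 4) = (v + 1)*(v + 2)*(v - 2)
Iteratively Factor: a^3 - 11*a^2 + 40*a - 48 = (a - 4)*(a^2 - 7*a + 12) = (a - 4)^2*(a - 3)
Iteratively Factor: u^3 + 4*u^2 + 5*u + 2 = (u + 1)*(u^2 + 3*u + 2) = (u + 1)^2*(u + 2)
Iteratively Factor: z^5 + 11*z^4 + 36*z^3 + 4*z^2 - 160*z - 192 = (z + 4)*(z^4 + 7*z^3 + 8*z^2 - 28*z - 48) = (z + 3)*(z + 4)*(z^3 + 4*z^2 - 4*z - 16) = (z + 2)*(z + 3)*(z + 4)*(z^2 + 2*z - 8) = (z - 2)*(z + 2)*(z + 3)*(z + 4)*(z + 4)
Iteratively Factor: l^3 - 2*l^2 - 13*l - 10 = (l + 1)*(l^2 - 3*l - 10) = (l + 1)*(l + 2)*(l - 5)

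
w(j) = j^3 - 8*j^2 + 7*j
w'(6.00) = 19.00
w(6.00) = -30.00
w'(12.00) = 247.00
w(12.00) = 660.00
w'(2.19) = -13.65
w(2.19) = -12.54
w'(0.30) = 2.47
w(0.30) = 1.41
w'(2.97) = -14.06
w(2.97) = -23.58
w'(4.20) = -7.28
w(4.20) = -37.63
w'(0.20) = 3.92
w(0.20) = 1.09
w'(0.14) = 4.82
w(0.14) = 0.83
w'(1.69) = -11.47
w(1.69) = -6.19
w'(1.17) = -7.61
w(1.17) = -1.16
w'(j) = 3*j^2 - 16*j + 7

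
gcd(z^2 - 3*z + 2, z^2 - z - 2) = z - 2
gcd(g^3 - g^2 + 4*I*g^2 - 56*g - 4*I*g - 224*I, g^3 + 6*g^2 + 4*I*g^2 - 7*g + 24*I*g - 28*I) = g^2 + g*(7 + 4*I) + 28*I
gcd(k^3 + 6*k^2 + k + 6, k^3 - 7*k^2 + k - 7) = k^2 + 1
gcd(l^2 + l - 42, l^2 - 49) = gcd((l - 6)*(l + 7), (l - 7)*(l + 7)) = l + 7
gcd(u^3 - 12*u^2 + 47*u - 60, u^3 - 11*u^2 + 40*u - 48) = u^2 - 7*u + 12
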